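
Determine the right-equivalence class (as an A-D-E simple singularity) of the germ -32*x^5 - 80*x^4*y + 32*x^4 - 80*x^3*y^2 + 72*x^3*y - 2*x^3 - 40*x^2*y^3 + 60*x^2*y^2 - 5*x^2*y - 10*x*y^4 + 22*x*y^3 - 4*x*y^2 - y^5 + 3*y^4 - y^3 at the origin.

D_5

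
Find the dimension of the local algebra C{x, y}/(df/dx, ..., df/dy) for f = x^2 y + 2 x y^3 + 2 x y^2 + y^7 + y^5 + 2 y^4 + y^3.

8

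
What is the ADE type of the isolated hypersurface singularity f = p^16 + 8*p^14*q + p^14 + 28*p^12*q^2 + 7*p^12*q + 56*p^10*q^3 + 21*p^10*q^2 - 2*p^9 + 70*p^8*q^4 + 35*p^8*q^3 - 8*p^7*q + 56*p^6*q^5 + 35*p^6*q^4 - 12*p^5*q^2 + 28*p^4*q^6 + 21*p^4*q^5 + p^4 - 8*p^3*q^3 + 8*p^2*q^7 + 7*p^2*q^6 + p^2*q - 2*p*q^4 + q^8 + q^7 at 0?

D9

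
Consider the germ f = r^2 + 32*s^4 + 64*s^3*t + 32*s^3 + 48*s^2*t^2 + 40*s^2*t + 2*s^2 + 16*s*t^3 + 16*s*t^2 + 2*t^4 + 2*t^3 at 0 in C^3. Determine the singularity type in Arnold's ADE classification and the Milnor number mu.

Type A2, Milnor number mu = 2.

The Hessian of f at 0 is [[4, 0, 0], [0, 0, 0], [0, 0, 2]] with rank 2, so corank 1. A Groebner basis of the Jacobian ideal J(f) in C{s,t,r} is {t^2, s, r}; counting standard monomials gives mu = 2. Corank 1: A-series; mu = 2 gives A_2.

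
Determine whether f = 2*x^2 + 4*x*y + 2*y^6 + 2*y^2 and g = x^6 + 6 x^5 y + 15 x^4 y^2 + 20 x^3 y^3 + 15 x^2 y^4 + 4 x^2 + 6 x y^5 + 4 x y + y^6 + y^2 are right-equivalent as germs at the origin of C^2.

Yes.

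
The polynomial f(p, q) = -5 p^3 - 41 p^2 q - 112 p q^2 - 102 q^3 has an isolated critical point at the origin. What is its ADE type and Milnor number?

The Hessian of f at 0 is [[0, 0], [0, 0]] with rank 0, so corank 2. A Groebner basis of the Jacobian ideal J(f) in C{p,q} is {q^3, p^2 + 2*q^2, p*q + q^2}; counting standard monomials gives mu = 4. Corank 2; j^3 = -(p + 3*q)*(5*p^2 + 26*p*q + 34*q^2) splits into three distinct lines over C (the quadratic factor has nonzero discriminant), so D_4.

Type D4, Milnor number mu = 4.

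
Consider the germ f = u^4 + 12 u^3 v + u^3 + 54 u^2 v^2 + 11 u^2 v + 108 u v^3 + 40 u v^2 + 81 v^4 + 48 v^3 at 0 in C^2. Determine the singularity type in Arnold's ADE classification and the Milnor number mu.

Type D5, Milnor number mu = 5.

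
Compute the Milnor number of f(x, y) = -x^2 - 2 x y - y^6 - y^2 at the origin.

The Hessian of f at 0 has rank 1. Corank 1: A-series; mu = 5 gives A_5.

5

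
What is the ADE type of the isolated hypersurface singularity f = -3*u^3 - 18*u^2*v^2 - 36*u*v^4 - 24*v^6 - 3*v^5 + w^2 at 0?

E8

The Hessian of f at 0 is [[0, 0, 0], [0, 0, 0], [0, 0, 2]] with rank 1, so corank 2. A Groebner basis of the Jacobian ideal J(f) in C{u,v,w} is {v^4, u^3, u^2/4 + u*v^2, w}; counting standard monomials gives mu = 8. Corank 2; j^3 = -3*u^3 is a perfect cube, so E-series; the 5-jet and mu = 8 give E_8.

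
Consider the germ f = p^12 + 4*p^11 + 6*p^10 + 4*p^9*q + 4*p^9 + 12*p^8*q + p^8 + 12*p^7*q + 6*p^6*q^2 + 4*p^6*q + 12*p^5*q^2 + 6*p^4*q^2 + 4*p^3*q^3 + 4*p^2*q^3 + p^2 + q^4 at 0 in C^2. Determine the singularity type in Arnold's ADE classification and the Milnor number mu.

Type A3, Milnor number mu = 3.

The Hessian of f at 0 is [[2, 0], [0, 0]] with rank 1, so corank 1. A Groebner basis of the Jacobian ideal J(f) in C{p,q} is {q^3, p}; counting standard monomials gives mu = 3. Corank 1: A-series; mu = 3 gives A_3.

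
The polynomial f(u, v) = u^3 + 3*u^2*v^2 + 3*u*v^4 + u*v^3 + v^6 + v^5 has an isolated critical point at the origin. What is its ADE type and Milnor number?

Type E_7, Milnor number mu = 7.

The Hessian of f at 0 has rank 0. Corank 2; j^3 = u^3 is a perfect cube, so E-series; the 4-jet and mu = 7 give E_7.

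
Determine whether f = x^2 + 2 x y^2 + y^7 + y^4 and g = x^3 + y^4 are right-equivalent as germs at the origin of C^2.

No.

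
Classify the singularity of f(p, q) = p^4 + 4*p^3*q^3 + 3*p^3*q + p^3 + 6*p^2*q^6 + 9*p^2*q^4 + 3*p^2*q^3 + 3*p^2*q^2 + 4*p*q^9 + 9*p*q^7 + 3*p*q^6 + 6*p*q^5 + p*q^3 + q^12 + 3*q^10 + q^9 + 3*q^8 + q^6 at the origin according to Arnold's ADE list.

E7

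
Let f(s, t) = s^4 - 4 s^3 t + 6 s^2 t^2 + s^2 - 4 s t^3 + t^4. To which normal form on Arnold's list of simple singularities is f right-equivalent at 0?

The Hessian of f at 0 has rank 1. Corank 1: A-series; mu = 3 gives A_3.

A_{3}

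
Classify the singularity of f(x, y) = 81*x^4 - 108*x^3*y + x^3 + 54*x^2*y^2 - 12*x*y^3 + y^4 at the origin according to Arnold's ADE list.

E6

The Hessian of f at 0 has rank 0. Corank 2; j^3 = x^3 is a perfect cube, so E-series; the 4-jet and mu = 6 give E_6.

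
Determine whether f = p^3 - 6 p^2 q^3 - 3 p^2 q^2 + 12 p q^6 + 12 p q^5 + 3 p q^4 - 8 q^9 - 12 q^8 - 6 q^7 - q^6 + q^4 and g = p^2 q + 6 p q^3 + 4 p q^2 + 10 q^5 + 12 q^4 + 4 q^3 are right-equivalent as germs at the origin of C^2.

No.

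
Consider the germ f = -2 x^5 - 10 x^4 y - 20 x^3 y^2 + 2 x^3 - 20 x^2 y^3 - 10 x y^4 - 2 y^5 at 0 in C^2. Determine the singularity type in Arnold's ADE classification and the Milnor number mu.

The Hessian of f at 0 is [[0, 0], [0, 0]] with rank 0, so corank 2. A Groebner basis of the Jacobian ideal J(f) in C{x,y} is {y^5, x*y^3 + y^4/4, x^2}; counting standard monomials gives mu = 8. Corank 2; j^3 = 2*x^3 is a perfect cube, so E-series; the 5-jet and mu = 8 give E_8.

Type E_8, Milnor number mu = 8.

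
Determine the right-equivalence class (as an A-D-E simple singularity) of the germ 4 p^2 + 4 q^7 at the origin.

A6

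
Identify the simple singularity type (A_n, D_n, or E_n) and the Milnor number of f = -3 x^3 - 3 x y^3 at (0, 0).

The Hessian of f at 0 is [[0, 0], [0, 0]] with rank 0, so corank 2. A Groebner basis of the Jacobian ideal J(f) in C{x,y} is {x^3, x*y^2, 3*x^2 + y^3}; counting standard monomials gives mu = 7. Corank 2; j^3 = -3*x^3 is a perfect cube, so E-series; the 4-jet and mu = 7 give E_7.

Type E_{7}, Milnor number mu = 7.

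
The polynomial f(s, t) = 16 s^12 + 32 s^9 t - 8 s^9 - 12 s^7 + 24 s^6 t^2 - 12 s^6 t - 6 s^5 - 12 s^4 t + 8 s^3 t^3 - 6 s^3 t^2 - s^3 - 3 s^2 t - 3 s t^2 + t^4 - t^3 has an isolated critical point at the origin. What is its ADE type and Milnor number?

The Hessian of f at 0 is [[0, 0], [0, 0]] with rank 0, so corank 2. A Groebner basis of the Jacobian ideal J(f) in C{s,t} is {t^3, s^2 + 2*s*t + t^2}; counting standard monomials gives mu = 6. Corank 2; j^3 = -(s + t)^3 is a perfect cube, so E-series; the 4-jet and mu = 6 give E_6.

Type E_{6}, Milnor number mu = 6.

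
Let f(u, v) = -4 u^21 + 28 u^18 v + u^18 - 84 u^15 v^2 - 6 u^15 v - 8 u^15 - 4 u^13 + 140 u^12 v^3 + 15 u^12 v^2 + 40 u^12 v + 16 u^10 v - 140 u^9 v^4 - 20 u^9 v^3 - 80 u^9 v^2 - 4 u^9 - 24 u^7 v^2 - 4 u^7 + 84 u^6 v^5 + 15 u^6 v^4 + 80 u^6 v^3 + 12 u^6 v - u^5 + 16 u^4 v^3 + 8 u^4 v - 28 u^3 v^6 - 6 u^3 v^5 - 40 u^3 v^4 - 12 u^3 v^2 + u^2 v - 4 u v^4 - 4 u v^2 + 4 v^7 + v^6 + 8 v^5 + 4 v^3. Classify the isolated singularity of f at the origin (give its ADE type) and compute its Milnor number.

The Hessian of f at 0 has rank 0. Corank 2; j^3 = v*(u - 2*v)^2 has shape L^2 M (L != M), so D-series; mu = 7 gives D_7.

Type D_7, Milnor number mu = 7.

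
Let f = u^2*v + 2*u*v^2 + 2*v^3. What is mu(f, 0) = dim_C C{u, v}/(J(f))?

The Hessian of f at 0 has rank 0. Corank 2; j^3 = v*(u^2 + 2*u*v + 2*v^2) splits into three distinct lines over C (the quadratic factor has nonzero discriminant), so D_4.

4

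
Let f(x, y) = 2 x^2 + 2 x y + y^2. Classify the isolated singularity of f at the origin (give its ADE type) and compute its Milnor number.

Type A1, Milnor number mu = 1.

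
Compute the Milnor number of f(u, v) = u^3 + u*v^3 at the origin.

7

The Hessian of f at 0 is [[0, 0], [0, 0]] with rank 0, so corank 2. A Groebner basis of the Jacobian ideal J(f) in C{u,v} is {u^3, u*v^2, 3*u^2 + v^3}; counting standard monomials gives mu = 7. Corank 2; j^3 = u^3 is a perfect cube, so E-series; the 4-jet and mu = 7 give E_7.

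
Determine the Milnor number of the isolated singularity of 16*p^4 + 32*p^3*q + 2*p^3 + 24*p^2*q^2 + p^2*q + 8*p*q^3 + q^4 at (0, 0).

The Hessian of f at 0 has rank 0. Corank 2; j^3 = p^2*(2*p + q) has shape L^2 M (L != M), so D-series; mu = 5 gives D_5.

5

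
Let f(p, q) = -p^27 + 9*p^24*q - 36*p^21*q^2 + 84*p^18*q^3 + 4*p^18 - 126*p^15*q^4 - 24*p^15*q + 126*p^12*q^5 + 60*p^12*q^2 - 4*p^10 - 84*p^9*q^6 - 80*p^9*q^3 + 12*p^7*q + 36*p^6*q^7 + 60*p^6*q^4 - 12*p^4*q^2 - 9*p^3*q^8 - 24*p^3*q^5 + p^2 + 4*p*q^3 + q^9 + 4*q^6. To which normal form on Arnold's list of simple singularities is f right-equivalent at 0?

A8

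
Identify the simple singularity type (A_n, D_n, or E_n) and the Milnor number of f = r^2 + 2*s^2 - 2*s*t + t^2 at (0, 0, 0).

The Hessian of f at 0 has rank 3. Corank 0: nondegenerate Morse point, so A_1.

Type A1, Milnor number mu = 1.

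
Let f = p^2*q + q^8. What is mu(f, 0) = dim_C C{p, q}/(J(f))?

9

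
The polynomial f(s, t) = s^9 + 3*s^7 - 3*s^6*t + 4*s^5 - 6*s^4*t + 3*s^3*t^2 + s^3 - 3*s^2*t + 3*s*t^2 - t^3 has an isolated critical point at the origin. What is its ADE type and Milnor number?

The Hessian of f at 0 has rank 0. Corank 2; j^3 = (s - t)^3 is a perfect cube, so E-series; the 5-jet and mu = 8 give E_8.

Type E_{8}, Milnor number mu = 8.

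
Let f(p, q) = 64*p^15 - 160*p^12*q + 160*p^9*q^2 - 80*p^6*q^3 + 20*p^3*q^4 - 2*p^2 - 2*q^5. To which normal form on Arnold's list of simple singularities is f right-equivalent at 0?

The Hessian of f at 0 has rank 1. Corank 1: A-series; mu = 4 gives A_4.

A_4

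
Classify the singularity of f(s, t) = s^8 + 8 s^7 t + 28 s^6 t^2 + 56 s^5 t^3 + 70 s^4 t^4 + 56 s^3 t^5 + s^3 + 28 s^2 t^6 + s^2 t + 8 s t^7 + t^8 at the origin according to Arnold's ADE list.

D_9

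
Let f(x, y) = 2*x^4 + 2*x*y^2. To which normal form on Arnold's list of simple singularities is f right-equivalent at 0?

D_5

The Hessian of f at 0 has rank 0. Corank 2; j^3 = 2*x*y^2 has shape L^2 M (L != M), so D-series; mu = 5 gives D_5.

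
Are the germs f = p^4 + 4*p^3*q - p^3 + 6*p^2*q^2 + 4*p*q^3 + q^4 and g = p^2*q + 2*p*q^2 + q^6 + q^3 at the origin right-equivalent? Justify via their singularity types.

No.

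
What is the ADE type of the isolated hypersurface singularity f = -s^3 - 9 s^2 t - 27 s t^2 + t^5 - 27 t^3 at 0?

E8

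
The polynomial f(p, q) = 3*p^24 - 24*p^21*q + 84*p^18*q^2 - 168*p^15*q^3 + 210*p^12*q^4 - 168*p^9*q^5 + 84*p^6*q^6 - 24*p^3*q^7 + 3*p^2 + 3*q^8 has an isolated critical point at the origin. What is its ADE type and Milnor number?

Type A7, Milnor number mu = 7.

The Hessian of f at 0 is [[6, 0], [0, 0]] with rank 1, so corank 1. A Groebner basis of the Jacobian ideal J(f) in C{p,q} is {q^7, p}; counting standard monomials gives mu = 7. Corank 1: A-series; mu = 7 gives A_7.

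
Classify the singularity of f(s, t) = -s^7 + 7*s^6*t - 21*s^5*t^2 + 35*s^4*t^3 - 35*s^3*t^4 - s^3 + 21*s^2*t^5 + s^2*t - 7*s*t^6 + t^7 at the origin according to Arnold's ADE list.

D_{8}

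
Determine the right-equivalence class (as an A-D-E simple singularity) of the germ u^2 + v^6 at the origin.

A5

The Hessian of f at 0 has rank 1. Corank 1: A-series; mu = 5 gives A_5.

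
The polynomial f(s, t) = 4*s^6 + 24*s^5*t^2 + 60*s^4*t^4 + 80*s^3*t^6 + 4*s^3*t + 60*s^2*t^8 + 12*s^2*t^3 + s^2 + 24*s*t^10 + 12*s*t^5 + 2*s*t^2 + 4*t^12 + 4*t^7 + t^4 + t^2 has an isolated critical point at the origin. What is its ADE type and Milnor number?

Type A_1, Milnor number mu = 1.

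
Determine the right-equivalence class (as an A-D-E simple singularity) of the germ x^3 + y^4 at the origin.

The Hessian of f at 0 has rank 0. Corank 2; j^3 = x^3 is a perfect cube, so E-series; the 4-jet and mu = 6 give E_6.

E_6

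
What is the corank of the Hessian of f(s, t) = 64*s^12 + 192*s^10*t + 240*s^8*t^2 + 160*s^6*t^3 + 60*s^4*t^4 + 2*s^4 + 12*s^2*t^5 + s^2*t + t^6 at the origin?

2

The Hessian at 0 is [[0, 0], [0, 0]] of rank 0; hence corank 2.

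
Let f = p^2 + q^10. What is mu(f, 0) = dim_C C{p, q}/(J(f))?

The Hessian of f at 0 has rank 1. Corank 1: A-series; mu = 9 gives A_9.

9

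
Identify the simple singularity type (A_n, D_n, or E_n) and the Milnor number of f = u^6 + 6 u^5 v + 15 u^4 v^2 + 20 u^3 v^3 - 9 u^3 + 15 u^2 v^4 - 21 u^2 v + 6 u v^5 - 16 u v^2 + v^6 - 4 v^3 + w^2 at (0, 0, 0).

The Hessian of f at 0 is [[0, 0, 0], [0, 0, 0], [0, 0, 2]] with rank 1, so corank 2. A Groebner basis of the Jacobian ideal J(f) in C{u,v,w} is {243*u*v/2 + v^5 + 81*v^2, u*v^2 + 2*v^3/3, u^2 + 5*u*v/3 + 2*v^2/3, w}; counting standard monomials gives mu = 7. Corank 2; j^3 = -(u + v)*(3*u + 2*v)^2 has shape L^2 M (L != M), so D-series; mu = 7 gives D_7.

Type D7, Milnor number mu = 7.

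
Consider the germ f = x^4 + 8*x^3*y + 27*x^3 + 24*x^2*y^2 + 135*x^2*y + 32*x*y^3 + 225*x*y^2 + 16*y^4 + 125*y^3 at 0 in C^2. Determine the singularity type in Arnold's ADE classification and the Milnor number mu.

Type E_{6}, Milnor number mu = 6.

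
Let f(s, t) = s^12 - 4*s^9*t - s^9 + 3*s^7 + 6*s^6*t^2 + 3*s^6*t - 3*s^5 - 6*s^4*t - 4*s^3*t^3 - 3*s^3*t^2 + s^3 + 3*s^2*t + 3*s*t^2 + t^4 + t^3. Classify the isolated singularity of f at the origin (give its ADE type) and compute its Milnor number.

Type E_6, Milnor number mu = 6.

The Hessian of f at 0 is [[0, 0], [0, 0]] with rank 0, so corank 2. A Groebner basis of the Jacobian ideal J(f) in C{s,t} is {t^3, s^2 + 2*s*t + t^2}; counting standard monomials gives mu = 6. Corank 2; j^3 = (s + t)^3 is a perfect cube, so E-series; the 4-jet and mu = 6 give E_6.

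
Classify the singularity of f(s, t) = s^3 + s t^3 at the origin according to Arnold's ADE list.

E7

The Hessian of f at 0 is [[0, 0], [0, 0]] with rank 0, so corank 2. A Groebner basis of the Jacobian ideal J(f) in C{s,t} is {s^3, s*t^2, 3*s^2 + t^3}; counting standard monomials gives mu = 7. Corank 2; j^3 = s^3 is a perfect cube, so E-series; the 4-jet and mu = 7 give E_7.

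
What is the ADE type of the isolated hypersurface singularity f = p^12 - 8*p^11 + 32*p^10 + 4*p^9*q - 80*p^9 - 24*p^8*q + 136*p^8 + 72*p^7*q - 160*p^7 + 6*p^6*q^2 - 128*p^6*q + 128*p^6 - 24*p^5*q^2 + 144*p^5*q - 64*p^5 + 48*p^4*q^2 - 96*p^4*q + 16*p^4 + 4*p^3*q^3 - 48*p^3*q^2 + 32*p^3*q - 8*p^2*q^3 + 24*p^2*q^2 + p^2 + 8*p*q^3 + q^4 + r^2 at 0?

The Hessian of f at 0 has rank 2. Corank 1: A-series; mu = 3 gives A_3.

A_{3}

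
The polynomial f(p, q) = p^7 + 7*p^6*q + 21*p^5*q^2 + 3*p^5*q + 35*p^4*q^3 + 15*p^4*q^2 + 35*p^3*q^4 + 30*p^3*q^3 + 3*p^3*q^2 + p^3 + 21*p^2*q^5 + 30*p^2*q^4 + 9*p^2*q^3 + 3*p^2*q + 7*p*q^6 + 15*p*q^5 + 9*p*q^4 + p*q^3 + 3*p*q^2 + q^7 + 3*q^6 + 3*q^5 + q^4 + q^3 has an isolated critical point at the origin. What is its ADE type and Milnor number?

Type E_{7}, Milnor number mu = 7.

The Hessian of f at 0 has rank 0. Corank 2; j^3 = (p + q)^3 is a perfect cube, so E-series; the 4-jet and mu = 7 give E_7.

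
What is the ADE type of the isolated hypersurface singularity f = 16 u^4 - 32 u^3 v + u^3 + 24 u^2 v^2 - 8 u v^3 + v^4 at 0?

E_6

The Hessian of f at 0 is [[0, 0], [0, 0]] with rank 0, so corank 2. A Groebner basis of the Jacobian ideal J(f) in C{u,v} is {v^4, u*v^2 - v^3/6, u^2}; counting standard monomials gives mu = 6. Corank 2; j^3 = u^3 is a perfect cube, so E-series; the 4-jet and mu = 6 give E_6.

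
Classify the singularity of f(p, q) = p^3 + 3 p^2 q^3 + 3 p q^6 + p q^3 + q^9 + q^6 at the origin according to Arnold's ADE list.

E_7

The Hessian of f at 0 has rank 0. Corank 2; j^3 = p^3 is a perfect cube, so E-series; the 4-jet and mu = 7 give E_7.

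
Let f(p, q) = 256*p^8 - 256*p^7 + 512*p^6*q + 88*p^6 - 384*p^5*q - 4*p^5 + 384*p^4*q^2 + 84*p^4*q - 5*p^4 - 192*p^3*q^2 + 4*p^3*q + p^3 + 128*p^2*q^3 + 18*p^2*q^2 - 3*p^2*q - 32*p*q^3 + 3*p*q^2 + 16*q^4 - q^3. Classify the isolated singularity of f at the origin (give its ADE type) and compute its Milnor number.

The Hessian of f at 0 has rank 0. Corank 2; j^3 = (p - q)^3 is a perfect cube, so E-series; the 4-jet and mu = 6 give E_6.

Type E_6, Milnor number mu = 6.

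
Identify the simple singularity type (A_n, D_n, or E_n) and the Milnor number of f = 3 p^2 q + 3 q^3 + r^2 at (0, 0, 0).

Type D4, Milnor number mu = 4.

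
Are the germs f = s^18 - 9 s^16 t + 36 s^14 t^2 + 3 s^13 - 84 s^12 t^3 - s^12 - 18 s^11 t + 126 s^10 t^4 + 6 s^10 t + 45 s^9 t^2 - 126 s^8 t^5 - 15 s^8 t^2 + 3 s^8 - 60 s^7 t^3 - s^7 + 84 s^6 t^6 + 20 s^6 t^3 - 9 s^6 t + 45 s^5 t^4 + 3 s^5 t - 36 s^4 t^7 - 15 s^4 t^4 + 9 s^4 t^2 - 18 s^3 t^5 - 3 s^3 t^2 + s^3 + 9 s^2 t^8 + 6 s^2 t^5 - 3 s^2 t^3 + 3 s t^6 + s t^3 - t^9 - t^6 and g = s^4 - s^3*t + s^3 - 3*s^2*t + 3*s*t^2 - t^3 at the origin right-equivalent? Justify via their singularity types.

Yes.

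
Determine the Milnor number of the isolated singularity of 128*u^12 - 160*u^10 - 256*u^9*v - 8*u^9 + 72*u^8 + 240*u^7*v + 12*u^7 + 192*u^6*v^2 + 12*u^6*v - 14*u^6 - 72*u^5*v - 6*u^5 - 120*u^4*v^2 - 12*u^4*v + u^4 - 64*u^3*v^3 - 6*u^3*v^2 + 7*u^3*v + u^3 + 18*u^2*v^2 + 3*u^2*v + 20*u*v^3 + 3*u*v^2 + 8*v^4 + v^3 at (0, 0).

7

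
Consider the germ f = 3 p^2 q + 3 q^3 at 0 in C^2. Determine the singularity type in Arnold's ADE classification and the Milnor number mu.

The Hessian of f at 0 has rank 0. Corank 2; j^3 = 3*q*(p^2 + q^2) splits into three distinct lines over C (the quadratic factor has nonzero discriminant), so D_4.

Type D_4, Milnor number mu = 4.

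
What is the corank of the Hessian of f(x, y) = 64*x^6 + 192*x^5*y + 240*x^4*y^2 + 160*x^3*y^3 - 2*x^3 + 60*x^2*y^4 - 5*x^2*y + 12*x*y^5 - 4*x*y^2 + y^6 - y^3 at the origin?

2

The Hessian at 0 is [[0, 0], [0, 0]] of rank 0; hence corank 2.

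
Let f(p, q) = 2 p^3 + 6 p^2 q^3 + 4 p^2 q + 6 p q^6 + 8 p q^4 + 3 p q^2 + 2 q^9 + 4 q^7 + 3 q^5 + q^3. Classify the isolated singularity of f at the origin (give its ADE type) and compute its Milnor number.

The Hessian of f at 0 has rank 0. Corank 2; j^3 = (p + q)*(2*p^2 + 2*p*q + q^2) splits into three distinct lines over C (the quadratic factor has nonzero discriminant), so D_4.

Type D_{4}, Milnor number mu = 4.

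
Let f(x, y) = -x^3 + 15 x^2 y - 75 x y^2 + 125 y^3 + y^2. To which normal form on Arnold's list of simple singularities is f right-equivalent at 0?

A2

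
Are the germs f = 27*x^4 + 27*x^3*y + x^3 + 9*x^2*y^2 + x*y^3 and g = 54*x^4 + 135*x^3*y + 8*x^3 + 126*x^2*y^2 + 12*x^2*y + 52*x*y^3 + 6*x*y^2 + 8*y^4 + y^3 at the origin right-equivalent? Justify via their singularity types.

The Hessian of f at 0 is [[0, 0], [0, 0]] with rank 0, so corank 2. A Groebner basis of the Jacobian ideal J(f) in C{x,y} is {x^2/3 + y^4 + y^3/9, x^3, x^2*y - x^2/9 - y^3/27, 2*x^2/3 + x*y^2 + 2*y^3/9}; counting standard monomials gives mu = 7. Corank 2; j^3 = x^3 is a perfect cube, so E-series; the 4-jet and mu = 7 give E_7. The Hessian of g at 0 is [[0, 0], [0, 0]] with rank 0, so corank 2. A Groebner basis of the Jacobian ideal J(g) in C{x,y} is {256*x^2/3 + 256*x*y/3 + y^4 + 8*y^3/9 + 64*y^2/3, x^3 + 28*x^2/3 + 28*x*y/3 + 2*y^3/9 + 7*y^2/3, x^2*y - 104*x^2/9 - 104*x*y/9 - 10*y^3/27 - 26*y^2/9, 32*x^2/3 + x*y^2 + 32*x*y/3 + 11*y^3/18 + 8*y^2/3}; counting standard monomials gives mu = 7. Corank 2; j^3 = (2*x + y)^3 is a perfect cube, so E-series; the 4-jet and mu = 7 give E_7. Both have type E_7, hence right-equivalent.

Yes.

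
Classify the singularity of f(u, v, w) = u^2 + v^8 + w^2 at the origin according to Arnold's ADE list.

A_7

The Hessian of f at 0 has rank 2. Corank 1: A-series; mu = 7 gives A_7.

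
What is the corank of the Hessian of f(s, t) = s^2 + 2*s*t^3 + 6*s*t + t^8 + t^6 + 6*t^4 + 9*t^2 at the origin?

1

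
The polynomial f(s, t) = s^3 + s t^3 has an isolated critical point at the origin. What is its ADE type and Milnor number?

Type E_7, Milnor number mu = 7.

The Hessian of f at 0 has rank 0. Corank 2; j^3 = s^3 is a perfect cube, so E-series; the 4-jet and mu = 7 give E_7.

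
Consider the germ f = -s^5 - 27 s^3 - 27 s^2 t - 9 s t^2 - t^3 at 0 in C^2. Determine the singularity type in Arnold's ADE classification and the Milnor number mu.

The Hessian of f at 0 has rank 0. Corank 2; j^3 = -(3*s + t)^3 is a perfect cube, so E-series; the 5-jet and mu = 8 give E_8.

Type E8, Milnor number mu = 8.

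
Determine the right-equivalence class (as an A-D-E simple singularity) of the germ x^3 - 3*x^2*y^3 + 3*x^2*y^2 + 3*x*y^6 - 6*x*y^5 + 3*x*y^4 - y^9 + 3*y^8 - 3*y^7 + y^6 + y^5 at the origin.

The Hessian of f at 0 is [[0, 0], [0, 0]] with rank 0, so corank 2. A Groebner basis of the Jacobian ideal J(f) in C{x,y} is {-x^2/2 + x*y^3 - x*y^2, y^4, x^3, x^2*y + x^2 + 2*x*y^2}; counting standard monomials gives mu = 8. Corank 2; j^3 = x^3 is a perfect cube, so E-series; the 5-jet and mu = 8 give E_8.

E8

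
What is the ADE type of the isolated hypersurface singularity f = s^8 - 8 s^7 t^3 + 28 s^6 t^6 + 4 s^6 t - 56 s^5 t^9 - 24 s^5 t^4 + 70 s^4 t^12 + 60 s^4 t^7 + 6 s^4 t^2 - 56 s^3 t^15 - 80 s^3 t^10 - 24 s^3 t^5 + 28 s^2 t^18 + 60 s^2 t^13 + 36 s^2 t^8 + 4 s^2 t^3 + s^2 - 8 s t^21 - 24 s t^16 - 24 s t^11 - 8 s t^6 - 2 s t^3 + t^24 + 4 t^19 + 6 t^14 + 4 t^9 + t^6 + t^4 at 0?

A_3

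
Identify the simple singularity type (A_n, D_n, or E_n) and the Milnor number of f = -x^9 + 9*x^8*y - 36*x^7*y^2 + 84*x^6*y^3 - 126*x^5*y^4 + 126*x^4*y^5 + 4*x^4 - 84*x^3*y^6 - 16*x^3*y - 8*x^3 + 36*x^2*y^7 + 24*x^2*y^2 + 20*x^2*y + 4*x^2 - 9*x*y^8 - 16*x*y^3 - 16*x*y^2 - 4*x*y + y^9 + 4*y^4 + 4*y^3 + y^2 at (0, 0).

Type A8, Milnor number mu = 8.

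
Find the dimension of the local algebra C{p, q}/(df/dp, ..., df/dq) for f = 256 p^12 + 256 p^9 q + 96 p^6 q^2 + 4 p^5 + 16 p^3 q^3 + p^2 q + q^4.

5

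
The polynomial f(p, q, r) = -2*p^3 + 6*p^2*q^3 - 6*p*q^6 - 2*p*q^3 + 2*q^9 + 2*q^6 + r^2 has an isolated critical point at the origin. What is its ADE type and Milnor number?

Type E_{7}, Milnor number mu = 7.

The Hessian of f at 0 has rank 1. Corank 2; j^3 = -2*p^3 is a perfect cube, so E-series; the 4-jet and mu = 7 give E_7.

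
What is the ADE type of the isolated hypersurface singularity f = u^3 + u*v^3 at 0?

E_7

The Hessian of f at 0 has rank 0. Corank 2; j^3 = u^3 is a perfect cube, so E-series; the 4-jet and mu = 7 give E_7.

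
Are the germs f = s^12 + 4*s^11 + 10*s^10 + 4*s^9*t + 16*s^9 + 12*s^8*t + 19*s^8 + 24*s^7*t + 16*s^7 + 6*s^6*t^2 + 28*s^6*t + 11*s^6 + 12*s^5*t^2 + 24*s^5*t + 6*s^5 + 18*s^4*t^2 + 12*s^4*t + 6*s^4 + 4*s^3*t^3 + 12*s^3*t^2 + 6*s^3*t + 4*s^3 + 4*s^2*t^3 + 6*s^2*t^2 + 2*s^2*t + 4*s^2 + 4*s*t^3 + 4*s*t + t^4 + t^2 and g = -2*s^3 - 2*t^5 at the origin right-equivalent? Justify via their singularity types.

The Hessian of f at 0 has rank 1. Corank 1: A-series; mu = 3 gives A_3. The Hessian of g at 0 has rank 0. Corank 2; j^3 = -2*s^3 is a perfect cube, so E-series; the 5-jet and mu = 8 give E_8. f is A_3 but g is E_8, hence not right-equivalent.

No.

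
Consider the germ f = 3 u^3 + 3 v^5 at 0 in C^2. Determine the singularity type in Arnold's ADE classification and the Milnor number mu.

Type E_{8}, Milnor number mu = 8.

The Hessian of f at 0 is [[0, 0], [0, 0]] with rank 0, so corank 2. A Groebner basis of the Jacobian ideal J(f) in C{u,v} is {v^4, u^2}; counting standard monomials gives mu = 8. Corank 2; j^3 = 3*u^3 is a perfect cube, so E-series; the 5-jet and mu = 8 give E_8.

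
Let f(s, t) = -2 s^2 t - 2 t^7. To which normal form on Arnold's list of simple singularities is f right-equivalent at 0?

The Hessian of f at 0 has rank 0. Corank 2; j^3 = -2*s^2*t has shape L^2 M (L != M), so D-series; mu = 8 gives D_8.

D8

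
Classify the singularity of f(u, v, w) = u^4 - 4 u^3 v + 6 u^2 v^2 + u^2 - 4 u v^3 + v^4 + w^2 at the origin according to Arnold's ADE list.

A_{3}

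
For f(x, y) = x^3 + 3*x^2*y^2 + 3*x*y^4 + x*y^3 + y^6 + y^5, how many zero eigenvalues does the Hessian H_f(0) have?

The Hessian at 0 is [[0, 0], [0, 0]] of rank 0; hence corank 2.

2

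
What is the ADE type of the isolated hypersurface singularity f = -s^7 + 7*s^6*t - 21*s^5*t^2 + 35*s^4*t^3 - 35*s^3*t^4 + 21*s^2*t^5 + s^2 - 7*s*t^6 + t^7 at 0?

The Hessian of f at 0 is [[2, 0], [0, 0]] with rank 1, so corank 1. A Groebner basis of the Jacobian ideal J(f) in C{s,t} is {t^6, s}; counting standard monomials gives mu = 6. Corank 1: A-series; mu = 6 gives A_6.

A6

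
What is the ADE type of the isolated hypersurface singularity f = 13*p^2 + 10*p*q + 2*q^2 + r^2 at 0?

The Hessian of f at 0 is [[26, 10, 0], [10, 4, 0], [0, 0, 2]] with rank 3, so corank 0. A Groebner basis of the Jacobian ideal J(f) in C{p,q,r} is {p, q, r}; counting standard monomials gives mu = 1. Corank 0: nondegenerate Morse point, so A_1.

A1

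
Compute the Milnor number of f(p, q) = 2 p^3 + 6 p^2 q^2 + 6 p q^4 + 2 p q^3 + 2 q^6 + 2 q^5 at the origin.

7

The Hessian of f at 0 has rank 0. Corank 2; j^3 = 2*p^3 is a perfect cube, so E-series; the 4-jet and mu = 7 give E_7.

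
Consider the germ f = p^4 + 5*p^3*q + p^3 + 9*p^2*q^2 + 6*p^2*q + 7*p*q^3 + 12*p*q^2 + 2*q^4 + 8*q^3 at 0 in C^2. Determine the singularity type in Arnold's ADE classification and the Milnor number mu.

Type E7, Milnor number mu = 7.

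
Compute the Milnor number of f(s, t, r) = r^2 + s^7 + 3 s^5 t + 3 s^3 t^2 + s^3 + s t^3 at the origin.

The Hessian of f at 0 has rank 1. Corank 2; j^3 = s^3 is a perfect cube, so E-series; the 4-jet and mu = 7 give E_7.

7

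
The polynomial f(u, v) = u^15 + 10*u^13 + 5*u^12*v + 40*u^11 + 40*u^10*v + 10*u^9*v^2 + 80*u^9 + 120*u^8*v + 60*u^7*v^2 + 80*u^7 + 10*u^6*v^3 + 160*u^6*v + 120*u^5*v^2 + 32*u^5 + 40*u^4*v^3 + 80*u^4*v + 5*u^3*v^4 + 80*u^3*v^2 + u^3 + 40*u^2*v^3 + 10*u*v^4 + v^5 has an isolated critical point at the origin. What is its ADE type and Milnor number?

Type E_{8}, Milnor number mu = 8.

The Hessian of f at 0 has rank 0. Corank 2; j^3 = u^3 is a perfect cube, so E-series; the 5-jet and mu = 8 give E_8.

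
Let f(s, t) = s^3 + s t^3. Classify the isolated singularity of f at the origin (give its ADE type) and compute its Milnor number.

The Hessian of f at 0 is [[0, 0], [0, 0]] with rank 0, so corank 2. A Groebner basis of the Jacobian ideal J(f) in C{s,t} is {s^3, s*t^2, 3*s^2 + t^3}; counting standard monomials gives mu = 7. Corank 2; j^3 = s^3 is a perfect cube, so E-series; the 4-jet and mu = 7 give E_7.

Type E_{7}, Milnor number mu = 7.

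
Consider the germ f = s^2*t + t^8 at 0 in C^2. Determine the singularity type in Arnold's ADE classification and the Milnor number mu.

Type D_9, Milnor number mu = 9.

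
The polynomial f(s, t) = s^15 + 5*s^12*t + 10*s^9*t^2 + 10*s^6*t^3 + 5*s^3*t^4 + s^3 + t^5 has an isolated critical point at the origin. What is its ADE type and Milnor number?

Type E_8, Milnor number mu = 8.

The Hessian of f at 0 has rank 0. Corank 2; j^3 = s^3 is a perfect cube, so E-series; the 5-jet and mu = 8 give E_8.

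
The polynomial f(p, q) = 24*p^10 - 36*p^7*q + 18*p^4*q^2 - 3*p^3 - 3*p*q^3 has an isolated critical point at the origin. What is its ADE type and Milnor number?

The Hessian of f at 0 has rank 0. Corank 2; j^3 = -3*p^3 is a perfect cube, so E-series; the 4-jet and mu = 7 give E_7.

Type E_7, Milnor number mu = 7.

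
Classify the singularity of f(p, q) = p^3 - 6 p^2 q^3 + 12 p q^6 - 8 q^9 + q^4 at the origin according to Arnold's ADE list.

E_{6}

The Hessian of f at 0 has rank 0. Corank 2; j^3 = p^3 is a perfect cube, so E-series; the 4-jet and mu = 6 give E_6.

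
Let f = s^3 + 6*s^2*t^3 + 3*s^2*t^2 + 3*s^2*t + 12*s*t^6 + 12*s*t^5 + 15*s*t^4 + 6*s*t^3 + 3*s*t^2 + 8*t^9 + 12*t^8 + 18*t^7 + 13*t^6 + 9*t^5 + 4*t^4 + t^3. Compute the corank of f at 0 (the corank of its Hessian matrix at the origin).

Hessian at 0 has rank 0.

2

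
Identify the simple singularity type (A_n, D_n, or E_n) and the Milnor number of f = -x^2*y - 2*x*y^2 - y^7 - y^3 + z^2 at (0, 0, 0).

The Hessian of f at 0 has rank 1. Corank 2; j^3 = -y*(x + y)^2 has shape L^2 M (L != M), so D-series; mu = 8 gives D_8.

Type D_8, Milnor number mu = 8.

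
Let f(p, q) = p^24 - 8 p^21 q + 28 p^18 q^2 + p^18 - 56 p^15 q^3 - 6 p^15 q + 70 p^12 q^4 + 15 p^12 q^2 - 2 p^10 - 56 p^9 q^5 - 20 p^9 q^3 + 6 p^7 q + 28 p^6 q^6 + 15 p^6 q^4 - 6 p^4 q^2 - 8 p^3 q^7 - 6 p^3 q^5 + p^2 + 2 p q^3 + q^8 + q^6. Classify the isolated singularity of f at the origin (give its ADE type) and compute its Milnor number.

Type A7, Milnor number mu = 7.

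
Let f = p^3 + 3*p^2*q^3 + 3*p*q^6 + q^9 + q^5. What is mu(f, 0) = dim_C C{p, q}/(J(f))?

8

The Hessian of f at 0 has rank 0. Corank 2; j^3 = p^3 is a perfect cube, so E-series; the 5-jet and mu = 8 give E_8.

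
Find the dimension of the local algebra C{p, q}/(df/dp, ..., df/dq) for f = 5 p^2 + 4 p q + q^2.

The Hessian of f at 0 has rank 2. Corank 0: nondegenerate Morse point, so A_1.

1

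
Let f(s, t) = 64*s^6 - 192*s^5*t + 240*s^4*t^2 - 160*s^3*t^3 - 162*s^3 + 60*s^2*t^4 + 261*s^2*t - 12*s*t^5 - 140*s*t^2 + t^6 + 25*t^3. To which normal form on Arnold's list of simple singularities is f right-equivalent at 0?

D_{7}

The Hessian of f at 0 has rank 0. Corank 2; j^3 = -(2*s - t)*(9*s - 5*t)^2 has shape L^2 M (L != M), so D-series; mu = 7 gives D_7.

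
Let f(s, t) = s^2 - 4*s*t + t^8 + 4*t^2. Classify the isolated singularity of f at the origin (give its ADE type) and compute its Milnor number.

Type A_7, Milnor number mu = 7.

The Hessian of f at 0 is [[2, -4], [-4, 8]] with rank 1, so corank 1. A Groebner basis of the Jacobian ideal J(f) in C{s,t} is {t^7, s - 2*t}; counting standard monomials gives mu = 7. Corank 1: A-series; mu = 7 gives A_7.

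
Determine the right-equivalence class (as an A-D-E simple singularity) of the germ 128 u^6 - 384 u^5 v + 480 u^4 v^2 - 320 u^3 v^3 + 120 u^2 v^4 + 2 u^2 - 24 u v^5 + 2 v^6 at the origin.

A5

The Hessian of f at 0 has rank 1. Corank 1: A-series; mu = 5 gives A_5.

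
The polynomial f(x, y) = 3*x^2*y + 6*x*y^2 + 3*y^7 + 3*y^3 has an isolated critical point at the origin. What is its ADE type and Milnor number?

Type D8, Milnor number mu = 8.

The Hessian of f at 0 is [[0, 0], [0, 0]] with rank 0, so corank 2. A Groebner basis of the Jacobian ideal J(f) in C{x,y} is {x^2/7 + y^6 - y^2/7, x^3 + y^3, x*y + y^2}; counting standard monomials gives mu = 8. Corank 2; j^3 = 3*y*(x + y)^2 has shape L^2 M (L != M), so D-series; mu = 8 gives D_8.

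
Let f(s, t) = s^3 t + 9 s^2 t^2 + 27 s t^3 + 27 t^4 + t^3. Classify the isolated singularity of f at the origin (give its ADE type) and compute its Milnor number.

The Hessian of f at 0 is [[0, 0], [0, 0]] with rank 0, so corank 2. A Groebner basis of the Jacobian ideal J(f) in C{s,t} is {s^3 - 27*s*t^2 + 3*t^2, s^2*t + 6*s*t^2, t^3}; counting standard monomials gives mu = 7. Corank 2; j^3 = t^3 is a perfect cube, so E-series; the 4-jet and mu = 7 give E_7.

Type E_{7}, Milnor number mu = 7.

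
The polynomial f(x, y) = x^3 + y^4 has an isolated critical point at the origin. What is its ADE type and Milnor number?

Type E_6, Milnor number mu = 6.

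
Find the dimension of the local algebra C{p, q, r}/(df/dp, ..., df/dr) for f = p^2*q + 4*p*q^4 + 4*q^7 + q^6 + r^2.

7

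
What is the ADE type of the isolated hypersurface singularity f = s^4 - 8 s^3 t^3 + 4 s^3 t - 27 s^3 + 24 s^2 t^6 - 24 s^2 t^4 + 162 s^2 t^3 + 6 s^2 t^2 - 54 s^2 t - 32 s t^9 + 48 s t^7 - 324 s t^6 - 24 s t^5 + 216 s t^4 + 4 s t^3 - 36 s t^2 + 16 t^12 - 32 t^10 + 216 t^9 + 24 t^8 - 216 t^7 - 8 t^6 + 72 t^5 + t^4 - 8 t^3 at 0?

E_{6}

The Hessian of f at 0 is [[0, 0], [0, 0]] with rank 0, so corank 2. A Groebner basis of the Jacobian ideal J(f) in C{s,t} is {t^4, s*t^2 + 7*t^3/9, s^2 + 4*s*t/3 + 4*t^2/9}; counting standard monomials gives mu = 6. Corank 2; j^3 = -(3*s + 2*t)^3 is a perfect cube, so E-series; the 4-jet and mu = 6 give E_6.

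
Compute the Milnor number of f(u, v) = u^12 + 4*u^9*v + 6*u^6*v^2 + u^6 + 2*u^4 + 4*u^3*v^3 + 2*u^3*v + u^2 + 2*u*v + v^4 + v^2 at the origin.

3

The Hessian of f at 0 is [[2, 2], [2, 2]] with rank 1, so corank 1. A Groebner basis of the Jacobian ideal J(f) in C{u,v} is {v^3, u + v}; counting standard monomials gives mu = 3. Corank 1: A-series; mu = 3 gives A_3.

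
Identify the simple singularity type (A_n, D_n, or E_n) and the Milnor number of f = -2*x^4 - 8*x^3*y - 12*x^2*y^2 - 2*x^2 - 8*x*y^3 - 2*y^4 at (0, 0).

Type A_{3}, Milnor number mu = 3.

The Hessian of f at 0 is [[-4, 0], [0, 0]] with rank 1, so corank 1. A Groebner basis of the Jacobian ideal J(f) in C{x,y} is {y^3, x}; counting standard monomials gives mu = 3. Corank 1: A-series; mu = 3 gives A_3.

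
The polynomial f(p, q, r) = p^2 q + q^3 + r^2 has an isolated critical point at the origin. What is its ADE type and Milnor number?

Type D_4, Milnor number mu = 4.

The Hessian of f at 0 has rank 1. Corank 2; j^3 = q*(p^2 + q^2) splits into three distinct lines over C (the quadratic factor has nonzero discriminant), so D_4.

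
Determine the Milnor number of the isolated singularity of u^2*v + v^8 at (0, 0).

9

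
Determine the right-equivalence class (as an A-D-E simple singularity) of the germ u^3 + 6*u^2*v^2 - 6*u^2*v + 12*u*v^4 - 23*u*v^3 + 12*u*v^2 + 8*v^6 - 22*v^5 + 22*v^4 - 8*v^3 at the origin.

The Hessian of f at 0 is [[0, 0], [0, 0]] with rank 0, so corank 2. A Groebner basis of the Jacobian ideal J(f) in C{u,v} is {-u^2/4 + u*v + v^4 - v^3/12 - v^2, u^3 + 13*u^2/2 - 26*u*v - 35*v^3/6 + 26*v^2, u^2*v + 25*u^2/12 - 25*u*v/3 - 119*v^3/36 + 25*v^2/3, u^2/2 + u*v^2 - 2*u*v - 11*v^3/6 + 2*v^2}; counting standard monomials gives mu = 7. Corank 2; j^3 = (u - 2*v)^3 is a perfect cube, so E-series; the 4-jet and mu = 7 give E_7.

E_7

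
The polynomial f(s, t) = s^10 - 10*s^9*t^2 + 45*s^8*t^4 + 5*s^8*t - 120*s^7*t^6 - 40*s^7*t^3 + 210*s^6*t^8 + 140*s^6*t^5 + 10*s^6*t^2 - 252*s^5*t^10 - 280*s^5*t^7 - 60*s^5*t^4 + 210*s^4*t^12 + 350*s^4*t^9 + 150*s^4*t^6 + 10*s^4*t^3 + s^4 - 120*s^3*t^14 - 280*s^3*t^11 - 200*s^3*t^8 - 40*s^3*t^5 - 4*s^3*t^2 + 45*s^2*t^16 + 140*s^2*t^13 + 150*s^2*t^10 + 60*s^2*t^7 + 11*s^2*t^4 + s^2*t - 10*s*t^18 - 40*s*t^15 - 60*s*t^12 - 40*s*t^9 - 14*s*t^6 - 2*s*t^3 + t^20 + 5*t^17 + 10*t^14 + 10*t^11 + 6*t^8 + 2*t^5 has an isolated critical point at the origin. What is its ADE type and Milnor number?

The Hessian of f at 0 has rank 0. Corank 2; j^3 = s^2*t has shape L^2 M (L != M), so D-series; mu = 6 gives D_6.

Type D6, Milnor number mu = 6.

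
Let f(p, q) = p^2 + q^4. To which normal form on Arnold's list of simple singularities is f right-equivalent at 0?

A3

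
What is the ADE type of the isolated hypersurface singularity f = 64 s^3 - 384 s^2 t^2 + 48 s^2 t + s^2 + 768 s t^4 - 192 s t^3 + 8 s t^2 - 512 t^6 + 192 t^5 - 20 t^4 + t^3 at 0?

The Hessian of f at 0 is [[2, 0], [0, 0]] with rank 1, so corank 1. A Groebner basis of the Jacobian ideal J(f) in C{s,t} is {t^2, s}; counting standard monomials gives mu = 2. Corank 1: A-series; mu = 2 gives A_2.

A_{2}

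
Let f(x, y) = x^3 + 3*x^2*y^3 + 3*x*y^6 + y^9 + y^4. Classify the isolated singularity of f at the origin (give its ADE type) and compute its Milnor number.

Type E_6, Milnor number mu = 6.

The Hessian of f at 0 has rank 0. Corank 2; j^3 = x^3 is a perfect cube, so E-series; the 4-jet and mu = 6 give E_6.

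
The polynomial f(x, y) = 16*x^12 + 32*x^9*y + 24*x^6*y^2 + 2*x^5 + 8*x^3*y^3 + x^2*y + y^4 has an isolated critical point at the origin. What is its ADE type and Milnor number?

The Hessian of f at 0 is [[0, 0], [0, 0]] with rank 0, so corank 2. A Groebner basis of the Jacobian ideal J(f) in C{x,y} is {x^3, x^2/4 + y^3, x*y}; counting standard monomials gives mu = 5. Corank 2; j^3 = x^2*y has shape L^2 M (L != M), so D-series; mu = 5 gives D_5.

Type D5, Milnor number mu = 5.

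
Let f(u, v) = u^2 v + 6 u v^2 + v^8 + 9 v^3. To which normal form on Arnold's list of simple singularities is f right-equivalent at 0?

D_{9}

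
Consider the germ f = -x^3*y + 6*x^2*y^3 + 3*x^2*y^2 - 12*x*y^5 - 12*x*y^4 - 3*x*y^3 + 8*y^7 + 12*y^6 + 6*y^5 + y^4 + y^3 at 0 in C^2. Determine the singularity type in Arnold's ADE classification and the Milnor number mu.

The Hessian of f at 0 is [[0, 0], [0, 0]] with rank 0, so corank 2. A Groebner basis of the Jacobian ideal J(f) in C{x,y} is {x^3 - 3*x*y^2 - 3*y^2, x^2*y - 2*x*y^2, y^3}; counting standard monomials gives mu = 7. Corank 2; j^3 = y^3 is a perfect cube, so E-series; the 4-jet and mu = 7 give E_7.

Type E_7, Milnor number mu = 7.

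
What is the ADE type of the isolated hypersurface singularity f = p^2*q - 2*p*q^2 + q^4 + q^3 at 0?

The Hessian of f at 0 has rank 0. Corank 2; j^3 = q*(p - q)^2 has shape L^2 M (L != M), so D-series; mu = 5 gives D_5.

D5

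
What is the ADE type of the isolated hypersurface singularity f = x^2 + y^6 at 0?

A_{5}

The Hessian of f at 0 has rank 1. Corank 1: A-series; mu = 5 gives A_5.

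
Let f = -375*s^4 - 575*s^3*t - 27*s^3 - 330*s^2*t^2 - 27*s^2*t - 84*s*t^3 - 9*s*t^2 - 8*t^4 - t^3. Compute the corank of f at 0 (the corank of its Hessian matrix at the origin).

2

The Hessian at 0 is [[0, 0], [0, 0]] of rank 0; hence corank 2.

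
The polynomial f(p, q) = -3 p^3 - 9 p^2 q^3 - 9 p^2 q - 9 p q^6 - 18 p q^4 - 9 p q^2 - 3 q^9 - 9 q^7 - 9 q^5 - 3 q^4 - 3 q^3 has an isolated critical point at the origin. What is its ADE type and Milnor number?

Type E_6, Milnor number mu = 6.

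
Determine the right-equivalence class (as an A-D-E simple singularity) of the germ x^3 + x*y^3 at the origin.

The Hessian of f at 0 has rank 0. Corank 2; j^3 = x^3 is a perfect cube, so E-series; the 4-jet and mu = 7 give E_7.

E_{7}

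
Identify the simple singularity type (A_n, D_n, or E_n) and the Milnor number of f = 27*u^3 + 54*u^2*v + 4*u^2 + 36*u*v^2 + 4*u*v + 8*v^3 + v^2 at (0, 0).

Type A_2, Milnor number mu = 2.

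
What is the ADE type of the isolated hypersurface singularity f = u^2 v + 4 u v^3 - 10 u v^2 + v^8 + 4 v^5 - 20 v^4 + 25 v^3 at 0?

D_9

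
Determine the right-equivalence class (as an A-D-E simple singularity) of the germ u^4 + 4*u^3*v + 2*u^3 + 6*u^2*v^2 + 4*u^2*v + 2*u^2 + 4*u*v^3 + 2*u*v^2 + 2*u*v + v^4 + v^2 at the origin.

A_{1}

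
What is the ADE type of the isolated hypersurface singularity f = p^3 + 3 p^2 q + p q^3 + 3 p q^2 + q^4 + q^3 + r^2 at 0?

The Hessian of f at 0 is [[0, 0, 0], [0, 0, 0], [0, 0, 2]] with rank 1, so corank 2. A Groebner basis of the Jacobian ideal J(f) in C{p,q,r} is {p^3 + 3*p^2*q + 6*p^2 + 12*p*q + 6*q^2, -3*p^2 + p*q^2 - 6*p*q - 3*q^2, 3*p^2 + 6*p*q + q^3 + 3*q^2, r}; counting standard monomials gives mu = 7. Corank 2; j^3 = (p + q)^3 is a perfect cube, so E-series; the 4-jet and mu = 7 give E_7.

E_{7}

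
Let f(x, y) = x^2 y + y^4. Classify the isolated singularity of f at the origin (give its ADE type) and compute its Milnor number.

The Hessian of f at 0 is [[0, 0], [0, 0]] with rank 0, so corank 2. A Groebner basis of the Jacobian ideal J(f) in C{x,y} is {x^3, x^2/4 + y^3, x*y}; counting standard monomials gives mu = 5. Corank 2; j^3 = x^2*y has shape L^2 M (L != M), so D-series; mu = 5 gives D_5.

Type D_{5}, Milnor number mu = 5.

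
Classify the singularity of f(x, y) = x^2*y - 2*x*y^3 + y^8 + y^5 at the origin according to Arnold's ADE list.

The Hessian of f at 0 is [[0, 0], [0, 0]] with rank 0, so corank 2. A Groebner basis of the Jacobian ideal J(f) in C{x,y} is {x^4, x^3*y + x^2/8 - x*y^2/8, -x^3 + x^2*y^2, -x*y + y^3}; counting standard monomials gives mu = 9. Corank 2; j^3 = x^2*y has shape L^2 M (L != M), so D-series; mu = 9 gives D_9.

D_{9}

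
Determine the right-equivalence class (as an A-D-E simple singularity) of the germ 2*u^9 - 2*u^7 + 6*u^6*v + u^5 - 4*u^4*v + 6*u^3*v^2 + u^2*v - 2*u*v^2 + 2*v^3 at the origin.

The Hessian of f at 0 has rank 0. Corank 2; j^3 = v*(u^2 - 2*u*v + 2*v^2) splits into three distinct lines over C (the quadratic factor has nonzero discriminant), so D_4.

D_4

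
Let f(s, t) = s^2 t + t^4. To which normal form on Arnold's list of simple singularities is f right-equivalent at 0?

D_5

The Hessian of f at 0 is [[0, 0], [0, 0]] with rank 0, so corank 2. A Groebner basis of the Jacobian ideal J(f) in C{s,t} is {s^3, s^2/4 + t^3, s*t}; counting standard monomials gives mu = 5. Corank 2; j^3 = s^2*t has shape L^2 M (L != M), so D-series; mu = 5 gives D_5.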